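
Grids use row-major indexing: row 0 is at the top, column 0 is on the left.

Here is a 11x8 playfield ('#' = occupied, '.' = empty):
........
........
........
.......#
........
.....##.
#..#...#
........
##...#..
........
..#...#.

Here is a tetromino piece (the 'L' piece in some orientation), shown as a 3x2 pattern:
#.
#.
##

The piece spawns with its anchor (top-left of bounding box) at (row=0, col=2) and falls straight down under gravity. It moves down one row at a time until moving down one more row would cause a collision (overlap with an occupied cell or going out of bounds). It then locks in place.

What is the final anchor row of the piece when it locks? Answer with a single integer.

Answer: 3

Derivation:
Spawn at (row=0, col=2). Try each row:
  row 0: fits
  row 1: fits
  row 2: fits
  row 3: fits
  row 4: blocked -> lock at row 3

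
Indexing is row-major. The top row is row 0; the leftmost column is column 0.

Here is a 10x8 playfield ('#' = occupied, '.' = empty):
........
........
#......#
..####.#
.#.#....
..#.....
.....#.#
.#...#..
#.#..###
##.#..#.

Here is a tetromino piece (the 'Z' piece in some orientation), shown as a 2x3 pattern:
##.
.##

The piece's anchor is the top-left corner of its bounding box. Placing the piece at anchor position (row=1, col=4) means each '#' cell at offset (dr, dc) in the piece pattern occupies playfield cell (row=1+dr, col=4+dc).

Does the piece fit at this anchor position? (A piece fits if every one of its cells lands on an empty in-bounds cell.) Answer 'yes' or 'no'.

Check each piece cell at anchor (1, 4):
  offset (0,0) -> (1,4): empty -> OK
  offset (0,1) -> (1,5): empty -> OK
  offset (1,1) -> (2,5): empty -> OK
  offset (1,2) -> (2,6): empty -> OK
All cells valid: yes

Answer: yes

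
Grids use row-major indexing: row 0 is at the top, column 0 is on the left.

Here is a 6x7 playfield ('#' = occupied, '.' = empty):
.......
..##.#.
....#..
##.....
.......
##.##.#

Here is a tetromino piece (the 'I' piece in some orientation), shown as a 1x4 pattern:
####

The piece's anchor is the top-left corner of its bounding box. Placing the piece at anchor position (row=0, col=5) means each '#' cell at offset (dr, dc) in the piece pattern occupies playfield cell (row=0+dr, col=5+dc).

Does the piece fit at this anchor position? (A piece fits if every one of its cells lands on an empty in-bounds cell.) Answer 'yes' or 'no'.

Answer: no

Derivation:
Check each piece cell at anchor (0, 5):
  offset (0,0) -> (0,5): empty -> OK
  offset (0,1) -> (0,6): empty -> OK
  offset (0,2) -> (0,7): out of bounds -> FAIL
  offset (0,3) -> (0,8): out of bounds -> FAIL
All cells valid: no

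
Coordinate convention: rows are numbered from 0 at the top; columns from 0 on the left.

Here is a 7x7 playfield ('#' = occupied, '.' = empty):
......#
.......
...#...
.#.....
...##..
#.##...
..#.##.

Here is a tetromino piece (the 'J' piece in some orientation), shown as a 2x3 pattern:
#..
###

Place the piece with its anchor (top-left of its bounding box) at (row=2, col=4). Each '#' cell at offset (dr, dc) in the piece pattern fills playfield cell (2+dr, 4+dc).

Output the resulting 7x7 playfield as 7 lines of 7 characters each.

Answer: ......#
.......
...##..
.#..###
...##..
#.##...
..#.##.

Derivation:
Fill (2+0,4+0) = (2,4)
Fill (2+1,4+0) = (3,4)
Fill (2+1,4+1) = (3,5)
Fill (2+1,4+2) = (3,6)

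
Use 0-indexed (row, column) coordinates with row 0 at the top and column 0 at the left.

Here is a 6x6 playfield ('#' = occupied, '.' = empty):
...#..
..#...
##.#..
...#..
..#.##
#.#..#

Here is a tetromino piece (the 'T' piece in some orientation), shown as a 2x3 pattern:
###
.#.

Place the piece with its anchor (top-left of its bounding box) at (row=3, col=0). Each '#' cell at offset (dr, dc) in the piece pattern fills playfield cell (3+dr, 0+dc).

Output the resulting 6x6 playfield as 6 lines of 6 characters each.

Answer: ...#..
..#...
##.#..
####..
.##.##
#.#..#

Derivation:
Fill (3+0,0+0) = (3,0)
Fill (3+0,0+1) = (3,1)
Fill (3+0,0+2) = (3,2)
Fill (3+1,0+1) = (4,1)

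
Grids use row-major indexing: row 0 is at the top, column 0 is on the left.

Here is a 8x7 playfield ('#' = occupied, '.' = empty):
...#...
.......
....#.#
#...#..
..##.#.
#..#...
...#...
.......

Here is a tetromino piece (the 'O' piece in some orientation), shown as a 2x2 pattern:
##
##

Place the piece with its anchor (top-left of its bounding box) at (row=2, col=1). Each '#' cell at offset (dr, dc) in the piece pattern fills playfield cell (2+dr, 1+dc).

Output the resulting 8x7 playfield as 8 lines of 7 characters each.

Answer: ...#...
.......
.##.#.#
###.#..
..##.#.
#..#...
...#...
.......

Derivation:
Fill (2+0,1+0) = (2,1)
Fill (2+0,1+1) = (2,2)
Fill (2+1,1+0) = (3,1)
Fill (2+1,1+1) = (3,2)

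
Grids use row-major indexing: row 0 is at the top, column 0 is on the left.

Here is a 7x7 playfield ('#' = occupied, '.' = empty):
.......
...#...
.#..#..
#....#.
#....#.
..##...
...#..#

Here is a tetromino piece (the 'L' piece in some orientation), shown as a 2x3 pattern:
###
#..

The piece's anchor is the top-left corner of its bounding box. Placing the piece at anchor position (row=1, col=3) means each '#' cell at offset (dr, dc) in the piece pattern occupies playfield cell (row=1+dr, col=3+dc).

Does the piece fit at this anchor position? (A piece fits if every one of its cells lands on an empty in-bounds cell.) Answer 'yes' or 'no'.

Check each piece cell at anchor (1, 3):
  offset (0,0) -> (1,3): occupied ('#') -> FAIL
  offset (0,1) -> (1,4): empty -> OK
  offset (0,2) -> (1,5): empty -> OK
  offset (1,0) -> (2,3): empty -> OK
All cells valid: no

Answer: no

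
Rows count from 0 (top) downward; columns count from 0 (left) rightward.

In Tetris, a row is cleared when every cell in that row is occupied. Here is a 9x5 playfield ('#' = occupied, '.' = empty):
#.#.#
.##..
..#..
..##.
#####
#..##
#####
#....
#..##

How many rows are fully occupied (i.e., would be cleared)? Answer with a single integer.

Answer: 2

Derivation:
Check each row:
  row 0: 2 empty cells -> not full
  row 1: 3 empty cells -> not full
  row 2: 4 empty cells -> not full
  row 3: 3 empty cells -> not full
  row 4: 0 empty cells -> FULL (clear)
  row 5: 2 empty cells -> not full
  row 6: 0 empty cells -> FULL (clear)
  row 7: 4 empty cells -> not full
  row 8: 2 empty cells -> not full
Total rows cleared: 2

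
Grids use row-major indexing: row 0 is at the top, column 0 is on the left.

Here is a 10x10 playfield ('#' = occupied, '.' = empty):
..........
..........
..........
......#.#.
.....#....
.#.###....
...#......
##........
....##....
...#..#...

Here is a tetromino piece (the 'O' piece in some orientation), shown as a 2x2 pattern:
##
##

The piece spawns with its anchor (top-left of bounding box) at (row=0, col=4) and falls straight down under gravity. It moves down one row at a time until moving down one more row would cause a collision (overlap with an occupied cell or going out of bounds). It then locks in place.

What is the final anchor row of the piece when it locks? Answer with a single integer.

Answer: 2

Derivation:
Spawn at (row=0, col=4). Try each row:
  row 0: fits
  row 1: fits
  row 2: fits
  row 3: blocked -> lock at row 2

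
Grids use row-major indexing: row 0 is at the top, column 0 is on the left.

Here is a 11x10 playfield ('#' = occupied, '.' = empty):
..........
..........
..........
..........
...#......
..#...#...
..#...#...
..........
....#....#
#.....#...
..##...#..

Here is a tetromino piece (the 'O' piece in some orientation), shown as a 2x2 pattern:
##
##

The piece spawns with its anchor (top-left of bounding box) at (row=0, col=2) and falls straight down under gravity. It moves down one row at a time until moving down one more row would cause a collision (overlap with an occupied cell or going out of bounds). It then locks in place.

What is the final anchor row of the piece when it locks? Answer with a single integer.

Spawn at (row=0, col=2). Try each row:
  row 0: fits
  row 1: fits
  row 2: fits
  row 3: blocked -> lock at row 2

Answer: 2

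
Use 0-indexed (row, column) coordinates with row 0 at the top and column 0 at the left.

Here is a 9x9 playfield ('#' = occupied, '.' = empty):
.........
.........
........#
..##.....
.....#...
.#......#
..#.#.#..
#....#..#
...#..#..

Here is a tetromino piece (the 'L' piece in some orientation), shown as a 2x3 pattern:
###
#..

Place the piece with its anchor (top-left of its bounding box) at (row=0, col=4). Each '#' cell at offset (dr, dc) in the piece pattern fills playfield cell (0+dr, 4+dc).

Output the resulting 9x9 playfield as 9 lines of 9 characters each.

Answer: ....###..
....#....
........#
..##.....
.....#...
.#......#
..#.#.#..
#....#..#
...#..#..

Derivation:
Fill (0+0,4+0) = (0,4)
Fill (0+0,4+1) = (0,5)
Fill (0+0,4+2) = (0,6)
Fill (0+1,4+0) = (1,4)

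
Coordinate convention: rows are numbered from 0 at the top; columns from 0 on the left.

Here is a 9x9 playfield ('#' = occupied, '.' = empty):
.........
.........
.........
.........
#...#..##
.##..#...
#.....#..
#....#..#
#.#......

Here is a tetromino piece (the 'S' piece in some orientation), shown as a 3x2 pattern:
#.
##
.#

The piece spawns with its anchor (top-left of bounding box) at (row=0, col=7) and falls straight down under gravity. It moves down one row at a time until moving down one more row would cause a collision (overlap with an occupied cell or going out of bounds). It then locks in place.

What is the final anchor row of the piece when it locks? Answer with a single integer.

Spawn at (row=0, col=7). Try each row:
  row 0: fits
  row 1: fits
  row 2: blocked -> lock at row 1

Answer: 1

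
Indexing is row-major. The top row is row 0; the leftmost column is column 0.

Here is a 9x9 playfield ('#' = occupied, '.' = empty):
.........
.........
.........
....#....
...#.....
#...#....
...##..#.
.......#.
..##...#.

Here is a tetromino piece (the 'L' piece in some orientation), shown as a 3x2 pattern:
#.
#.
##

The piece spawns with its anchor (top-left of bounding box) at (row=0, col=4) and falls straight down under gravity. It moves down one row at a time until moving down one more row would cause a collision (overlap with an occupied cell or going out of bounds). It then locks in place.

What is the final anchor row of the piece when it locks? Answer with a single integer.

Answer: 0

Derivation:
Spawn at (row=0, col=4). Try each row:
  row 0: fits
  row 1: blocked -> lock at row 0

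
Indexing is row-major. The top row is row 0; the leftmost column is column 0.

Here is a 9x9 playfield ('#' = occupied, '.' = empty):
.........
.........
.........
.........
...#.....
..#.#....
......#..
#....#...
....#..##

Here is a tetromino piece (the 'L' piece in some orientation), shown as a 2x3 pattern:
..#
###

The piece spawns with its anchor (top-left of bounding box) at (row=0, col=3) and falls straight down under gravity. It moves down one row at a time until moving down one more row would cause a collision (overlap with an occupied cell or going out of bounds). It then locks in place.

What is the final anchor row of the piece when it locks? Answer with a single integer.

Spawn at (row=0, col=3). Try each row:
  row 0: fits
  row 1: fits
  row 2: fits
  row 3: blocked -> lock at row 2

Answer: 2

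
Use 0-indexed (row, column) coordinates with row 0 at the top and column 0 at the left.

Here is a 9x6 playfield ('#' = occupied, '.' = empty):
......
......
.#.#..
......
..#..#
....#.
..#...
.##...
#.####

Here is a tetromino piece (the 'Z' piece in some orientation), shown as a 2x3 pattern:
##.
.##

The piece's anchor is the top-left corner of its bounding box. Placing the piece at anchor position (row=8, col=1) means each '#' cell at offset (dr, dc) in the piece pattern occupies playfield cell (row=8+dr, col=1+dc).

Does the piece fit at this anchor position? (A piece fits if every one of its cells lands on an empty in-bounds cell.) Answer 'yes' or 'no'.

Answer: no

Derivation:
Check each piece cell at anchor (8, 1):
  offset (0,0) -> (8,1): empty -> OK
  offset (0,1) -> (8,2): occupied ('#') -> FAIL
  offset (1,1) -> (9,2): out of bounds -> FAIL
  offset (1,2) -> (9,3): out of bounds -> FAIL
All cells valid: no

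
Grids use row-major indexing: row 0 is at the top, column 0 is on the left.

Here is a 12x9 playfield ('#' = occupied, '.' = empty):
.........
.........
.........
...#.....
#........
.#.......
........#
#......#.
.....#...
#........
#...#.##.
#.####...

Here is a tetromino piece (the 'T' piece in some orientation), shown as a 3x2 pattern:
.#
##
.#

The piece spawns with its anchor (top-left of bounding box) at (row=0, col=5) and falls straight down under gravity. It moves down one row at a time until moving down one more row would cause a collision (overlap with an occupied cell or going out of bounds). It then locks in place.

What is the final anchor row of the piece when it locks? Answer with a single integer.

Answer: 6

Derivation:
Spawn at (row=0, col=5). Try each row:
  row 0: fits
  row 1: fits
  row 2: fits
  row 3: fits
  row 4: fits
  row 5: fits
  row 6: fits
  row 7: blocked -> lock at row 6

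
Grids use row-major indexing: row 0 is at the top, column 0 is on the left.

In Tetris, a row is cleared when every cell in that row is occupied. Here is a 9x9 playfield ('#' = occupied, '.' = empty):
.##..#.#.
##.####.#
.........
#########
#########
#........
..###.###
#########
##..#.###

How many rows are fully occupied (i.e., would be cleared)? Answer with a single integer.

Check each row:
  row 0: 5 empty cells -> not full
  row 1: 2 empty cells -> not full
  row 2: 9 empty cells -> not full
  row 3: 0 empty cells -> FULL (clear)
  row 4: 0 empty cells -> FULL (clear)
  row 5: 8 empty cells -> not full
  row 6: 3 empty cells -> not full
  row 7: 0 empty cells -> FULL (clear)
  row 8: 3 empty cells -> not full
Total rows cleared: 3

Answer: 3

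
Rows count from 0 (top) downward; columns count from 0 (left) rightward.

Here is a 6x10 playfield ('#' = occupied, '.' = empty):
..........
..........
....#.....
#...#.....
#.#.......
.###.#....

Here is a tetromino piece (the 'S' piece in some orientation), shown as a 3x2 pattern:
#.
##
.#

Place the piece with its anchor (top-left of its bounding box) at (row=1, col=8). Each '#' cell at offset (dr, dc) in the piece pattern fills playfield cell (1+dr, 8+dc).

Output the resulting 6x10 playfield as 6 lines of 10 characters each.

Answer: ..........
........#.
....#...##
#...#....#
#.#.......
.###.#....

Derivation:
Fill (1+0,8+0) = (1,8)
Fill (1+1,8+0) = (2,8)
Fill (1+1,8+1) = (2,9)
Fill (1+2,8+1) = (3,9)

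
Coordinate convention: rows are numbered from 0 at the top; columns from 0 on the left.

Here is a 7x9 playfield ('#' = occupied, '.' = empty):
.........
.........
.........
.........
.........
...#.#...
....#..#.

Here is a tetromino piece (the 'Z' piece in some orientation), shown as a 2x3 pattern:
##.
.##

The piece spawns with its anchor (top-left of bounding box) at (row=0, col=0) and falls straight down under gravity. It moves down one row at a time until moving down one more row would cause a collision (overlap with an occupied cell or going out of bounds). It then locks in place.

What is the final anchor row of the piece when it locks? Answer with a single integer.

Spawn at (row=0, col=0). Try each row:
  row 0: fits
  row 1: fits
  row 2: fits
  row 3: fits
  row 4: fits
  row 5: fits
  row 6: blocked -> lock at row 5

Answer: 5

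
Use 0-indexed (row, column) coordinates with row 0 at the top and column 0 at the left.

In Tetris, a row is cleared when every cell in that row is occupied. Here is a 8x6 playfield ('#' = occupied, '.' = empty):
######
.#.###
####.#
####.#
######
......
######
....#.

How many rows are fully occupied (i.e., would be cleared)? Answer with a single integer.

Check each row:
  row 0: 0 empty cells -> FULL (clear)
  row 1: 2 empty cells -> not full
  row 2: 1 empty cell -> not full
  row 3: 1 empty cell -> not full
  row 4: 0 empty cells -> FULL (clear)
  row 5: 6 empty cells -> not full
  row 6: 0 empty cells -> FULL (clear)
  row 7: 5 empty cells -> not full
Total rows cleared: 3

Answer: 3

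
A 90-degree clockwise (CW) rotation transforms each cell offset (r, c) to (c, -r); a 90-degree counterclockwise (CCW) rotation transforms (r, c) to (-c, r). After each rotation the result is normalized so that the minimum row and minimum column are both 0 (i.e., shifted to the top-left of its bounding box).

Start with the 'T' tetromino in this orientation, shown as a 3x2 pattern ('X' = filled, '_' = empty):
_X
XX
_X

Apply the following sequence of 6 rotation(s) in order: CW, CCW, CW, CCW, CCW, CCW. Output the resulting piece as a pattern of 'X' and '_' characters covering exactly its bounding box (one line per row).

Start:
_X
XX
_X
After rotation 1 (CW):
_X_
XXX
After rotation 2 (CCW):
_X
XX
_X
After rotation 3 (CW):
_X_
XXX
After rotation 4 (CCW):
_X
XX
_X
After rotation 5 (CCW):
XXX
_X_
After rotation 6 (CCW):
X_
XX
X_

Answer: X_
XX
X_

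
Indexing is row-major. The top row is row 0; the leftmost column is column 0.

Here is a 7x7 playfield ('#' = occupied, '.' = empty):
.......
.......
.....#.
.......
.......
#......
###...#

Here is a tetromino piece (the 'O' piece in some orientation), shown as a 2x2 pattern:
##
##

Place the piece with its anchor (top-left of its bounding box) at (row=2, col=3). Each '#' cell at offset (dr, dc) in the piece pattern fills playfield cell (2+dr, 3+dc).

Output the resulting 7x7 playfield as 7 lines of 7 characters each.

Answer: .......
.......
...###.
...##..
.......
#......
###...#

Derivation:
Fill (2+0,3+0) = (2,3)
Fill (2+0,3+1) = (2,4)
Fill (2+1,3+0) = (3,3)
Fill (2+1,3+1) = (3,4)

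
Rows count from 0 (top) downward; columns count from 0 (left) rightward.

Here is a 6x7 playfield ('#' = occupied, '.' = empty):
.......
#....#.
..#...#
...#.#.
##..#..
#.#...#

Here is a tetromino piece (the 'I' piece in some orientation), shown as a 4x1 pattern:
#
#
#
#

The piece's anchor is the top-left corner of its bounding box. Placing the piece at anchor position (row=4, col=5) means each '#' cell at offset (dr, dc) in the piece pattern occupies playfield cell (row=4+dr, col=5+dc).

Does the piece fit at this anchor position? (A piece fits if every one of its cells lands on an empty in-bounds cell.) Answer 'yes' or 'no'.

Answer: no

Derivation:
Check each piece cell at anchor (4, 5):
  offset (0,0) -> (4,5): empty -> OK
  offset (1,0) -> (5,5): empty -> OK
  offset (2,0) -> (6,5): out of bounds -> FAIL
  offset (3,0) -> (7,5): out of bounds -> FAIL
All cells valid: no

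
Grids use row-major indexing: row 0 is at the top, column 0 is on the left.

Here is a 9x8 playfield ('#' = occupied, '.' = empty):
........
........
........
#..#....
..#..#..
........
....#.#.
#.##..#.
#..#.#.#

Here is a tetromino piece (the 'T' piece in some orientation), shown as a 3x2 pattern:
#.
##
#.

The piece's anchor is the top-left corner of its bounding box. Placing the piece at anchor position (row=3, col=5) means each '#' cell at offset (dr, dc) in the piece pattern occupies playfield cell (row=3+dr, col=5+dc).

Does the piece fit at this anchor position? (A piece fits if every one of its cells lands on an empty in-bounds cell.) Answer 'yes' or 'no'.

Answer: no

Derivation:
Check each piece cell at anchor (3, 5):
  offset (0,0) -> (3,5): empty -> OK
  offset (1,0) -> (4,5): occupied ('#') -> FAIL
  offset (1,1) -> (4,6): empty -> OK
  offset (2,0) -> (5,5): empty -> OK
All cells valid: no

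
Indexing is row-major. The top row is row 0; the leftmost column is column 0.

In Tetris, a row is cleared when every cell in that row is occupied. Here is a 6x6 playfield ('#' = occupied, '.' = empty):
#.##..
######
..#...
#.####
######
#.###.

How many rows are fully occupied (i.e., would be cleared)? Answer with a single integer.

Answer: 2

Derivation:
Check each row:
  row 0: 3 empty cells -> not full
  row 1: 0 empty cells -> FULL (clear)
  row 2: 5 empty cells -> not full
  row 3: 1 empty cell -> not full
  row 4: 0 empty cells -> FULL (clear)
  row 5: 2 empty cells -> not full
Total rows cleared: 2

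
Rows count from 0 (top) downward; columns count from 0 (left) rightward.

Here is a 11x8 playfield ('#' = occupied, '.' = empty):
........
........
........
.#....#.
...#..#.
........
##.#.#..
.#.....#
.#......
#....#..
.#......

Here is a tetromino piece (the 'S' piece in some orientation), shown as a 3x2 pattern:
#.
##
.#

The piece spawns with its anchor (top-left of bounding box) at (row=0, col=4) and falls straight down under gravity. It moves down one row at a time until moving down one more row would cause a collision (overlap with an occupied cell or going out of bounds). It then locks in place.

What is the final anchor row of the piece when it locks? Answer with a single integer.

Spawn at (row=0, col=4). Try each row:
  row 0: fits
  row 1: fits
  row 2: fits
  row 3: fits
  row 4: blocked -> lock at row 3

Answer: 3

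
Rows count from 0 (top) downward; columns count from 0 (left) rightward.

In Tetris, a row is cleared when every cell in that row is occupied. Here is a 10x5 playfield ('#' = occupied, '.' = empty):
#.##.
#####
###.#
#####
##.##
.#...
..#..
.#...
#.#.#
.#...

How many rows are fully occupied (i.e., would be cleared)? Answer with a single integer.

Answer: 2

Derivation:
Check each row:
  row 0: 2 empty cells -> not full
  row 1: 0 empty cells -> FULL (clear)
  row 2: 1 empty cell -> not full
  row 3: 0 empty cells -> FULL (clear)
  row 4: 1 empty cell -> not full
  row 5: 4 empty cells -> not full
  row 6: 4 empty cells -> not full
  row 7: 4 empty cells -> not full
  row 8: 2 empty cells -> not full
  row 9: 4 empty cells -> not full
Total rows cleared: 2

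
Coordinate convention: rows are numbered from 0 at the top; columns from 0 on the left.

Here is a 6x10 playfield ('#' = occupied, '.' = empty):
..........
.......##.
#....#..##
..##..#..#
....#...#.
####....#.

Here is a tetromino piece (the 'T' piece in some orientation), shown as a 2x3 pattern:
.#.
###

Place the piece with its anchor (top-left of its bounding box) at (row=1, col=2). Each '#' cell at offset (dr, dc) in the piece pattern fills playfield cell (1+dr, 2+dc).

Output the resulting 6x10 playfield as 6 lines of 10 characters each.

Fill (1+0,2+1) = (1,3)
Fill (1+1,2+0) = (2,2)
Fill (1+1,2+1) = (2,3)
Fill (1+1,2+2) = (2,4)

Answer: ..........
...#...##.
#.####..##
..##..#..#
....#...#.
####....#.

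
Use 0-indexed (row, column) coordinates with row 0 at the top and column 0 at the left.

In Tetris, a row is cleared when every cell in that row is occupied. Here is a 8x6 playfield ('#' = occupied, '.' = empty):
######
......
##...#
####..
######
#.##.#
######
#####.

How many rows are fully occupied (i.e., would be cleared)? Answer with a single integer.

Answer: 3

Derivation:
Check each row:
  row 0: 0 empty cells -> FULL (clear)
  row 1: 6 empty cells -> not full
  row 2: 3 empty cells -> not full
  row 3: 2 empty cells -> not full
  row 4: 0 empty cells -> FULL (clear)
  row 5: 2 empty cells -> not full
  row 6: 0 empty cells -> FULL (clear)
  row 7: 1 empty cell -> not full
Total rows cleared: 3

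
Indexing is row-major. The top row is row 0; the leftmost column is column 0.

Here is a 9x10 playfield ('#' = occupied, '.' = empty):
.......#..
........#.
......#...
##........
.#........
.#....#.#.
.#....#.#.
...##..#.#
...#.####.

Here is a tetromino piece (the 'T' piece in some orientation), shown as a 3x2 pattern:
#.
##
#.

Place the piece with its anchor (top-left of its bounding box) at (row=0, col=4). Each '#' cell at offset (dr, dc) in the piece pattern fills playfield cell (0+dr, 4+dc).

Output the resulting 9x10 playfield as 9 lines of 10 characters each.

Fill (0+0,4+0) = (0,4)
Fill (0+1,4+0) = (1,4)
Fill (0+1,4+1) = (1,5)
Fill (0+2,4+0) = (2,4)

Answer: ....#..#..
....##..#.
....#.#...
##........
.#........
.#....#.#.
.#....#.#.
...##..#.#
...#.####.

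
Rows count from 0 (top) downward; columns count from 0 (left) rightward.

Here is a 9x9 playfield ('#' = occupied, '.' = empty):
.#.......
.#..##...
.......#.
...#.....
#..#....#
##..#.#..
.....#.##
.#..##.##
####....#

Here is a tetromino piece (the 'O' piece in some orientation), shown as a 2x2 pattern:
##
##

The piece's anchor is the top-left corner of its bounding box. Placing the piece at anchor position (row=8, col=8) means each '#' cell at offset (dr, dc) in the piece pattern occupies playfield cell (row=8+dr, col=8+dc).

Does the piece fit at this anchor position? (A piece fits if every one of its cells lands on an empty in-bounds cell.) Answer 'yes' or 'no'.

Check each piece cell at anchor (8, 8):
  offset (0,0) -> (8,8): occupied ('#') -> FAIL
  offset (0,1) -> (8,9): out of bounds -> FAIL
  offset (1,0) -> (9,8): out of bounds -> FAIL
  offset (1,1) -> (9,9): out of bounds -> FAIL
All cells valid: no

Answer: no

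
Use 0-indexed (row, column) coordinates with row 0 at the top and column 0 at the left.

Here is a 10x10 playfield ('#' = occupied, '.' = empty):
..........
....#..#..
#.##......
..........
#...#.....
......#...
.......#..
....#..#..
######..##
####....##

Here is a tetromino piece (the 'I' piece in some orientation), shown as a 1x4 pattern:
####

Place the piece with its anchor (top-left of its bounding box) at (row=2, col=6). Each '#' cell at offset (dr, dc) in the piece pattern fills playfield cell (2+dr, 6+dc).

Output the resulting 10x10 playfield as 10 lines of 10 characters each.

Answer: ..........
....#..#..
#.##..####
..........
#...#.....
......#...
.......#..
....#..#..
######..##
####....##

Derivation:
Fill (2+0,6+0) = (2,6)
Fill (2+0,6+1) = (2,7)
Fill (2+0,6+2) = (2,8)
Fill (2+0,6+3) = (2,9)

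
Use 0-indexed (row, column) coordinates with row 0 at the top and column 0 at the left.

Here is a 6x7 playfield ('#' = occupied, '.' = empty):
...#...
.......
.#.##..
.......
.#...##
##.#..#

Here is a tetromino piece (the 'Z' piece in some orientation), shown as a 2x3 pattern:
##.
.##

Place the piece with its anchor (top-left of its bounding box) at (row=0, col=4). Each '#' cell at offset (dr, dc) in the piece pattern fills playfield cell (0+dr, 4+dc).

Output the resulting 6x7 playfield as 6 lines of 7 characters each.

Answer: ...###.
.....##
.#.##..
.......
.#...##
##.#..#

Derivation:
Fill (0+0,4+0) = (0,4)
Fill (0+0,4+1) = (0,5)
Fill (0+1,4+1) = (1,5)
Fill (0+1,4+2) = (1,6)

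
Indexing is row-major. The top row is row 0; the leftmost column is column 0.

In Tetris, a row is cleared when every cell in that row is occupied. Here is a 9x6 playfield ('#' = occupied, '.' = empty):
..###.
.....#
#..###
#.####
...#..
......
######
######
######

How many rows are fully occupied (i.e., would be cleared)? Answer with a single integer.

Check each row:
  row 0: 3 empty cells -> not full
  row 1: 5 empty cells -> not full
  row 2: 2 empty cells -> not full
  row 3: 1 empty cell -> not full
  row 4: 5 empty cells -> not full
  row 5: 6 empty cells -> not full
  row 6: 0 empty cells -> FULL (clear)
  row 7: 0 empty cells -> FULL (clear)
  row 8: 0 empty cells -> FULL (clear)
Total rows cleared: 3

Answer: 3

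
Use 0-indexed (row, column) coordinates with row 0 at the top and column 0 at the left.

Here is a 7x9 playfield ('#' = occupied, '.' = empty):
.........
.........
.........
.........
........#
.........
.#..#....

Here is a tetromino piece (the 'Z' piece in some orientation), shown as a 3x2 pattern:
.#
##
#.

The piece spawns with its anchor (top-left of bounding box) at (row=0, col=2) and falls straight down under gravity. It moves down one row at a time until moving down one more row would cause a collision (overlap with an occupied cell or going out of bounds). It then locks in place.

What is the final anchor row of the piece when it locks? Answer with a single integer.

Answer: 4

Derivation:
Spawn at (row=0, col=2). Try each row:
  row 0: fits
  row 1: fits
  row 2: fits
  row 3: fits
  row 4: fits
  row 5: blocked -> lock at row 4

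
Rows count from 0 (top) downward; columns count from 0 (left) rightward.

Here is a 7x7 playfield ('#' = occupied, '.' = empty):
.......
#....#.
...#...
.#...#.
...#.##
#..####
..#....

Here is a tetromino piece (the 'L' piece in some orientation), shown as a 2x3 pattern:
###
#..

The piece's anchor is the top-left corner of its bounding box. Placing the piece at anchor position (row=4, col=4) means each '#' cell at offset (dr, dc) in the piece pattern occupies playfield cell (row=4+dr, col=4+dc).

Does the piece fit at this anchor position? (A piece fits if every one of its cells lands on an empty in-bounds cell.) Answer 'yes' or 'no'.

Check each piece cell at anchor (4, 4):
  offset (0,0) -> (4,4): empty -> OK
  offset (0,1) -> (4,5): occupied ('#') -> FAIL
  offset (0,2) -> (4,6): occupied ('#') -> FAIL
  offset (1,0) -> (5,4): occupied ('#') -> FAIL
All cells valid: no

Answer: no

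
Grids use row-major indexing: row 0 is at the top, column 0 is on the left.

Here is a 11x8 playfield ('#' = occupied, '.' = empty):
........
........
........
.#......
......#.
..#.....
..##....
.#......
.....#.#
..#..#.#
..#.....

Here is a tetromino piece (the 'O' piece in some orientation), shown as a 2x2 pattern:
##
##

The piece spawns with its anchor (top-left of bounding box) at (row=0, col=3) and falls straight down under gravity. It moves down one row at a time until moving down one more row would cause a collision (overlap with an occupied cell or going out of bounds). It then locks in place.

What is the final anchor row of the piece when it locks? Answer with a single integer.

Answer: 4

Derivation:
Spawn at (row=0, col=3). Try each row:
  row 0: fits
  row 1: fits
  row 2: fits
  row 3: fits
  row 4: fits
  row 5: blocked -> lock at row 4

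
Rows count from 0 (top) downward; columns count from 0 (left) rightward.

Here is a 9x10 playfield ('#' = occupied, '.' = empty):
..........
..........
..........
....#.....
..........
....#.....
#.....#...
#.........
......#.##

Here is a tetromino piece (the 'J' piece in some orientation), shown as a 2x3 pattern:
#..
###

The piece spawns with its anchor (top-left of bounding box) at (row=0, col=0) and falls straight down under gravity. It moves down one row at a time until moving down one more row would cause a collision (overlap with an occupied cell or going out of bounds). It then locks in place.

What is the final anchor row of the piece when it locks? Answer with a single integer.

Answer: 4

Derivation:
Spawn at (row=0, col=0). Try each row:
  row 0: fits
  row 1: fits
  row 2: fits
  row 3: fits
  row 4: fits
  row 5: blocked -> lock at row 4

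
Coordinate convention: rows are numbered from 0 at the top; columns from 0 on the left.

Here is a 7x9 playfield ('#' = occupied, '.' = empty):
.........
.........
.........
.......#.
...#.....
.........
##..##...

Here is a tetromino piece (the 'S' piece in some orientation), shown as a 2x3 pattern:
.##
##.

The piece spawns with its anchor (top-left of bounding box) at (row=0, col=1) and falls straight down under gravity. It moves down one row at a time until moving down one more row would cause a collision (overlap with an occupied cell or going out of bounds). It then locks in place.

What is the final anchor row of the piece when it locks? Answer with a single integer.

Spawn at (row=0, col=1). Try each row:
  row 0: fits
  row 1: fits
  row 2: fits
  row 3: fits
  row 4: blocked -> lock at row 3

Answer: 3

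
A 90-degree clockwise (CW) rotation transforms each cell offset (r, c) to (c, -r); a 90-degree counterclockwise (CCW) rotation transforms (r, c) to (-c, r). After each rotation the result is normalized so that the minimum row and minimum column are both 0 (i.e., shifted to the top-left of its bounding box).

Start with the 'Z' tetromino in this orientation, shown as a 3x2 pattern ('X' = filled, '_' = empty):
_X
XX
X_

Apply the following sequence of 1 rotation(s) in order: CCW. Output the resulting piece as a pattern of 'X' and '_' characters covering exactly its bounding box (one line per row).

Start:
_X
XX
X_
After rotation 1 (CCW):
XX_
_XX

Answer: XX_
_XX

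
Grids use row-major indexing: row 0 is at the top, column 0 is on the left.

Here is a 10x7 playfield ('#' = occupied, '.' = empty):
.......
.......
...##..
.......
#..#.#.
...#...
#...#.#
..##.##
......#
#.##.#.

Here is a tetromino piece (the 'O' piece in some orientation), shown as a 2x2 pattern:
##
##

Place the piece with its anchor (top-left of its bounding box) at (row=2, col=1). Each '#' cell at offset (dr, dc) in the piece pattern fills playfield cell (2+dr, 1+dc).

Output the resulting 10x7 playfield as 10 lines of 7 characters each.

Answer: .......
.......
.####..
.##....
#..#.#.
...#...
#...#.#
..##.##
......#
#.##.#.

Derivation:
Fill (2+0,1+0) = (2,1)
Fill (2+0,1+1) = (2,2)
Fill (2+1,1+0) = (3,1)
Fill (2+1,1+1) = (3,2)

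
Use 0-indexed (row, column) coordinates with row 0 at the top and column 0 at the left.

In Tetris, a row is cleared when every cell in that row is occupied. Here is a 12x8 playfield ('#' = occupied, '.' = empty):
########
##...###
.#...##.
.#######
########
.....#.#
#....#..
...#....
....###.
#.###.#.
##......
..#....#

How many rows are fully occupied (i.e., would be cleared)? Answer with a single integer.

Check each row:
  row 0: 0 empty cells -> FULL (clear)
  row 1: 3 empty cells -> not full
  row 2: 5 empty cells -> not full
  row 3: 1 empty cell -> not full
  row 4: 0 empty cells -> FULL (clear)
  row 5: 6 empty cells -> not full
  row 6: 6 empty cells -> not full
  row 7: 7 empty cells -> not full
  row 8: 5 empty cells -> not full
  row 9: 3 empty cells -> not full
  row 10: 6 empty cells -> not full
  row 11: 6 empty cells -> not full
Total rows cleared: 2

Answer: 2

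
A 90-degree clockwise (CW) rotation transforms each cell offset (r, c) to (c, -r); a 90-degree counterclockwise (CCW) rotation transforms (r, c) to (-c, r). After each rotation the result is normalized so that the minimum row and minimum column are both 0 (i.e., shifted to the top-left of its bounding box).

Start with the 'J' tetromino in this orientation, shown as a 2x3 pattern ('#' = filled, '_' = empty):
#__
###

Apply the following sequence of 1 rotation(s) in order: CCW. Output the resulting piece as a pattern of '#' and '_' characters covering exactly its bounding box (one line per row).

Answer: _#
_#
##

Derivation:
Start:
#__
###
After rotation 1 (CCW):
_#
_#
##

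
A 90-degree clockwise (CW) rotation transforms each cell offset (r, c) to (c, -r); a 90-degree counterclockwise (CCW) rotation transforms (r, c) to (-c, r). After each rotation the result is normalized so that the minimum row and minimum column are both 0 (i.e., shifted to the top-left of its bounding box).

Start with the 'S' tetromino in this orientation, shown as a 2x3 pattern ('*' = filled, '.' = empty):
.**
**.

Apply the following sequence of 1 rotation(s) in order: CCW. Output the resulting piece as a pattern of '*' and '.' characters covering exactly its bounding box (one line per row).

Start:
.**
**.
After rotation 1 (CCW):
*.
**
.*

Answer: *.
**
.*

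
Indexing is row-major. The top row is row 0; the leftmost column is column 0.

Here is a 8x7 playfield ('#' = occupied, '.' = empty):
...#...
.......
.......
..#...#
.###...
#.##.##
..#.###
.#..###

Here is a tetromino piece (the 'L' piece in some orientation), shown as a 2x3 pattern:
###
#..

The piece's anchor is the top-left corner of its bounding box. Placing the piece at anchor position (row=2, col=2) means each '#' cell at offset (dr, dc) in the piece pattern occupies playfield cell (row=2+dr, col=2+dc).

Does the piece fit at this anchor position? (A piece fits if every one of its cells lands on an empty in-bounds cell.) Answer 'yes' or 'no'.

Answer: no

Derivation:
Check each piece cell at anchor (2, 2):
  offset (0,0) -> (2,2): empty -> OK
  offset (0,1) -> (2,3): empty -> OK
  offset (0,2) -> (2,4): empty -> OK
  offset (1,0) -> (3,2): occupied ('#') -> FAIL
All cells valid: no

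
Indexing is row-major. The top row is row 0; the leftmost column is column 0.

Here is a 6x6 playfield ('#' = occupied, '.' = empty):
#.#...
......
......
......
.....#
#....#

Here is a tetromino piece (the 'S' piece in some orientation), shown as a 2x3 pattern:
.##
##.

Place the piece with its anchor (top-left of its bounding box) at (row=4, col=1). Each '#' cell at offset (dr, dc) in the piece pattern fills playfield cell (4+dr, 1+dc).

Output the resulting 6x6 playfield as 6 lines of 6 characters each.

Fill (4+0,1+1) = (4,2)
Fill (4+0,1+2) = (4,3)
Fill (4+1,1+0) = (5,1)
Fill (4+1,1+1) = (5,2)

Answer: #.#...
......
......
......
..##.#
###..#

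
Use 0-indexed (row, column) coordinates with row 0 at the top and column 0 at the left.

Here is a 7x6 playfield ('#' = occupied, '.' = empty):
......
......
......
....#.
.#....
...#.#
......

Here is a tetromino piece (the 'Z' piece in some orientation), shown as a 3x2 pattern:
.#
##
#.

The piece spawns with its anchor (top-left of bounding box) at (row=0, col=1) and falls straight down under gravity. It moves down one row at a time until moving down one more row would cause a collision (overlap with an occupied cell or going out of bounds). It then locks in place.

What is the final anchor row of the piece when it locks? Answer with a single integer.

Answer: 1

Derivation:
Spawn at (row=0, col=1). Try each row:
  row 0: fits
  row 1: fits
  row 2: blocked -> lock at row 1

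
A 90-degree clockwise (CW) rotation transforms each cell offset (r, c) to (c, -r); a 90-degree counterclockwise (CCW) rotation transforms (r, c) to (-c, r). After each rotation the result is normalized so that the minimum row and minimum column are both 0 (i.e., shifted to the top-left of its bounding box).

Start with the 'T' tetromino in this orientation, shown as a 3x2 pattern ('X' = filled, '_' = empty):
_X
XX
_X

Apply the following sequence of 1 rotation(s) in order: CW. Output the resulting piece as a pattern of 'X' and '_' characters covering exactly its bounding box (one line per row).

Start:
_X
XX
_X
After rotation 1 (CW):
_X_
XXX

Answer: _X_
XXX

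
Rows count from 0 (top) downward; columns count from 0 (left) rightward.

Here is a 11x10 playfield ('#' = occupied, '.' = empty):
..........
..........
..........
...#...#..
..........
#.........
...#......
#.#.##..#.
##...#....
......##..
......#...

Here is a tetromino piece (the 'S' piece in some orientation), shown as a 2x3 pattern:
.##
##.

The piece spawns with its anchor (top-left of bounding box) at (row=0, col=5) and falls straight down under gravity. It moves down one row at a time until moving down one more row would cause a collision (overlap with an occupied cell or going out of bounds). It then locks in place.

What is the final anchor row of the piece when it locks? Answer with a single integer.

Spawn at (row=0, col=5). Try each row:
  row 0: fits
  row 1: fits
  row 2: fits
  row 3: blocked -> lock at row 2

Answer: 2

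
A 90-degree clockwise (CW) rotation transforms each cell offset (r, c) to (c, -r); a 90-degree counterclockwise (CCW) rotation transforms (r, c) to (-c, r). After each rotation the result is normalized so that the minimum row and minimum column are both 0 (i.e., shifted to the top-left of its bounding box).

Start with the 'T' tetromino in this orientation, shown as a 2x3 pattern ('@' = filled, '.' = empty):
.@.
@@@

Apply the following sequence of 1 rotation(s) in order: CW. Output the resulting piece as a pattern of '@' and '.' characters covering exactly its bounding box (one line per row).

Answer: @.
@@
@.

Derivation:
Start:
.@.
@@@
After rotation 1 (CW):
@.
@@
@.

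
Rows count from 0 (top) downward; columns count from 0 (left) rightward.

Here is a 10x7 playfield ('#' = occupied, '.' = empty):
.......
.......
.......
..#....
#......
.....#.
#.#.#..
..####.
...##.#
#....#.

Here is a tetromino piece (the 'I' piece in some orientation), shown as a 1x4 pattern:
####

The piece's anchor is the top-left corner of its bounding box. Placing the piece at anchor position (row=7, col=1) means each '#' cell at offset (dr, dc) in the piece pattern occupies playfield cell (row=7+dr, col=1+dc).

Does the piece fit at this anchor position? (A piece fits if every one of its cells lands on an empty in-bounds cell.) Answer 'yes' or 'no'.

Check each piece cell at anchor (7, 1):
  offset (0,0) -> (7,1): empty -> OK
  offset (0,1) -> (7,2): occupied ('#') -> FAIL
  offset (0,2) -> (7,3): occupied ('#') -> FAIL
  offset (0,3) -> (7,4): occupied ('#') -> FAIL
All cells valid: no

Answer: no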